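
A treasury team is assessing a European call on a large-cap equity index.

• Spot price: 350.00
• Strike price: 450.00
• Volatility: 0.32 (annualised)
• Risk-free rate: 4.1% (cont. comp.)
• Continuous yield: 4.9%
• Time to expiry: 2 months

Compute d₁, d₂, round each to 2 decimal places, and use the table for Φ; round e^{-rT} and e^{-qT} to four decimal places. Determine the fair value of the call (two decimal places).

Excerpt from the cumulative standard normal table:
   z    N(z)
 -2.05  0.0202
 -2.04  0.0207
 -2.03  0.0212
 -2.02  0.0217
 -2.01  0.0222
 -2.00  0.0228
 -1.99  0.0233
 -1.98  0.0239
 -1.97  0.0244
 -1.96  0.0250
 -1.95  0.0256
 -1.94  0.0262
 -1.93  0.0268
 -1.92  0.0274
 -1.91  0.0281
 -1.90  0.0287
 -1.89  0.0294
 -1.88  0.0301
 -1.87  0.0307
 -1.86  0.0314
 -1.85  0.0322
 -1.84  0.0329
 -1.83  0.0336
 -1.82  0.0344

0.47

σ√T = 0.32·√0.1667 = 0.1306
d₁ = [ln(350/450) + (0.041 − 0.049 + 0.32²/2)·0.1667] / 0.1306 = [-0.2513 + 0.0072] / 0.1306 = -1.8686 → -1.87
d₂ = d₁ − σ√T = -1.8686 − 0.1306 = -1.9993 → -2.00
exp(−qT) = exp(−0.049·0.1667) = 0.9919;  exp(−rT) = exp(−0.041·0.1667) = 0.9932
N(d₁) = N(-1.87) = 0.0307;  N(d₂) = N(-2.00) = 0.0228
C = 350·0.9919·0.0307 − 450·0.9932·0.0228 = 10.6580 − 10.1902 = 0.4677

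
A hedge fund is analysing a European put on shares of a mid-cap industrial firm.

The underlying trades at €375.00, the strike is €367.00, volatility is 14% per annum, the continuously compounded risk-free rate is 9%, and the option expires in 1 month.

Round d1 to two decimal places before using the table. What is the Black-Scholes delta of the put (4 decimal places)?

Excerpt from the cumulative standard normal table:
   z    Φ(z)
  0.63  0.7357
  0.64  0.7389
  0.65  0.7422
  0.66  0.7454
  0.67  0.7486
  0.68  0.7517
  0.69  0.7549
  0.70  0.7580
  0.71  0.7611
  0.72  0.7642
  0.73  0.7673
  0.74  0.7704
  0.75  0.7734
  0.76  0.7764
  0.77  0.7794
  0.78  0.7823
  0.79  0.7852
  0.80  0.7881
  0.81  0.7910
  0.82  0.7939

σ√T = 0.14·√0.08333 = 0.0404
d₁ = [ln(375/367) + (0.09 + 0.14²/2)·0.08333] / 0.0404 = [0.0216 + 0.0083] / 0.0404 = 0.7394 ⇒ 0.74
N(d₁) = N(0.74) = 0.7704
Δ_put = N(d₁) − 1 = 0.7704 − 1 = -0.2296

-0.2296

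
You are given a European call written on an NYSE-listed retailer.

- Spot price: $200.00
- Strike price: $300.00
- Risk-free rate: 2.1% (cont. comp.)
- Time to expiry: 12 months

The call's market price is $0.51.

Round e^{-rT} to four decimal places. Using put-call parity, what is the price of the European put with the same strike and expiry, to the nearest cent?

$94.27

exp(−rT) = exp(−0.021·1) = 0.9792
Put-call parity: C − P = S − K·e^(−rT) = 200 − 300·0.9792 = 200 − 293.7600 = -93.7600
P = C − (C − P) = 0.51 − (-93.7600) = 94.2700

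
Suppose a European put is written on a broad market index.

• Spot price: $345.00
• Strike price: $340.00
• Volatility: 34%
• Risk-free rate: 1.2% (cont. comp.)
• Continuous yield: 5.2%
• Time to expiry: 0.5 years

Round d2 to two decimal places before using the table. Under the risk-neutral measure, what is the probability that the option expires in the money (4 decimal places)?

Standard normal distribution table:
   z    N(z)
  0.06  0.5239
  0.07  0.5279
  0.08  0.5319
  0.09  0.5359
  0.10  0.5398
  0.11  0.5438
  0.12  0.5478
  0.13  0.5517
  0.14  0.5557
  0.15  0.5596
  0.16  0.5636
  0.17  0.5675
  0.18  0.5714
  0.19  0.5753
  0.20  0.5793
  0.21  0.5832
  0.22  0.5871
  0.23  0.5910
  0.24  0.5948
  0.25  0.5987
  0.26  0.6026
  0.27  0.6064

0.5557

σ√T = 0.34·√0.5 = 0.2404
ln(S/K) + (r − q + σ²/2)T = ln(345/340) + (0.012 − 0.052 + 0.34²/2)·0.5 = 0.0146 + 0.0089 = 0.0235
d₁ = 0.0235 / 0.2404 = 0.0977 ≈ 0.10
d₂ = d₁ − σ√T = 0.0977 − 0.2404 = -0.1427 ≈ -0.14
Pr(exercise) under Q = N(−d₂) = N(0.14) = 0.5557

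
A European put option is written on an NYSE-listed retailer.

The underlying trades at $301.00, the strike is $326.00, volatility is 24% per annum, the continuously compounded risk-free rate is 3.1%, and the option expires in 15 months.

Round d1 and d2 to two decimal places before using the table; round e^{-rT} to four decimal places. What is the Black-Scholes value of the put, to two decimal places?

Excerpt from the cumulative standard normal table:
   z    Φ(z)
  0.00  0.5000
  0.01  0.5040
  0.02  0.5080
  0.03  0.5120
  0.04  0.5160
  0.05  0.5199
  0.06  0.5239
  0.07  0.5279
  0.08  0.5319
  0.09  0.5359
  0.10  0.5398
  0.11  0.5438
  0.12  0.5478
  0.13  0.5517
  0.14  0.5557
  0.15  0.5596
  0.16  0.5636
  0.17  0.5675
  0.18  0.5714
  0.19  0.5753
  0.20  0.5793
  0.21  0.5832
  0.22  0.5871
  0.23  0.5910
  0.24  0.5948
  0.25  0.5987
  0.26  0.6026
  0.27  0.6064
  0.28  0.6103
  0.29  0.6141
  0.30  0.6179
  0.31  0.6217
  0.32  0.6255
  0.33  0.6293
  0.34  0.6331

T = 1.25;  σ√T = 0.2683
d₁ = [ln(301/326) + (0.031 + 0.24²/2)·1.25] / 0.2683 = [-0.0798 + 0.0747] / 0.2683 = -0.0188 which rounds to -0.02
d₂ = d₁ − σ√T = -0.0188 − 0.2683 = -0.2871 which rounds to -0.29
exp(−rT) = exp(−0.031·1.25) = 0.9620
P = 326·0.9620·N(0.29) − 301·N(0.02) = 326·0.9620·0.6141 − 301·0.5080 = 192.5891 − 152.9080 = 39.6811

$39.68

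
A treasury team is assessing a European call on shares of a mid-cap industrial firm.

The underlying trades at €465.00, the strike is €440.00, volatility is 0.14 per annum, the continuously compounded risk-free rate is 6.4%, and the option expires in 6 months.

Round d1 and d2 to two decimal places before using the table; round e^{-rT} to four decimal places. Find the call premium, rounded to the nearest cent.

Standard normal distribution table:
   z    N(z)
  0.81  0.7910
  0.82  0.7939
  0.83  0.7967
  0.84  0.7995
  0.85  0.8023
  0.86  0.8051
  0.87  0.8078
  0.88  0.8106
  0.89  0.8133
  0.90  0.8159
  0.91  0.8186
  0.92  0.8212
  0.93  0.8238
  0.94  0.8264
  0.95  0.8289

T = 0.5;  σ√T = 0.0990
d₁ = [ln(465/440) + (0.064 + 0.14²/2)·0.5] / 0.0990 = [0.0553 + 0.0369] / 0.0990 = 0.9310 ⇒ 0.93
d₂ = d₁ − σ√T = 0.9310 − 0.0990 = 0.8320 ⇒ 0.83
exp(−rT) = exp(−0.064·0.5) = 0.9685
N(d₁) = N(0.93) = 0.8238;  N(d₂) = N(0.83) = 0.7967
C = 465·0.8238 − 440·0.9685·0.7967 = 383.0670 − 339.5057 = 43.5613

€43.56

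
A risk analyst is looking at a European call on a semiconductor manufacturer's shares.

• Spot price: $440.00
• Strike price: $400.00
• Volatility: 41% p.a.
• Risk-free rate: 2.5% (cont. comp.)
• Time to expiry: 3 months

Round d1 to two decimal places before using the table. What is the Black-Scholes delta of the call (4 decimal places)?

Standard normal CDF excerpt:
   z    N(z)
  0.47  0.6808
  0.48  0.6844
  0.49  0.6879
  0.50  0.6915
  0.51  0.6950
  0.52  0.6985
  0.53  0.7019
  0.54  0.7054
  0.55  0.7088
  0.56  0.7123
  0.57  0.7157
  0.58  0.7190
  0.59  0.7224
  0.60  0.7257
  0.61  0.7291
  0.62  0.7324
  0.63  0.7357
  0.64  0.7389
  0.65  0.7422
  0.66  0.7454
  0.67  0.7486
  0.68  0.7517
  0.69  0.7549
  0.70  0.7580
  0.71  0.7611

0.7257

σ√T = 0.41 × 0.5000 = 0.2050
d₁ = [ln(440/400) + (0.025 + 0.41²/2)·0.25] / 0.2050 = [0.0953 + 0.0273] / 0.2050 = 0.5979 ≈ 0.60
N(d₁) = N(0.60) = 0.7257
Δ_call = N(d₁) = 0.7257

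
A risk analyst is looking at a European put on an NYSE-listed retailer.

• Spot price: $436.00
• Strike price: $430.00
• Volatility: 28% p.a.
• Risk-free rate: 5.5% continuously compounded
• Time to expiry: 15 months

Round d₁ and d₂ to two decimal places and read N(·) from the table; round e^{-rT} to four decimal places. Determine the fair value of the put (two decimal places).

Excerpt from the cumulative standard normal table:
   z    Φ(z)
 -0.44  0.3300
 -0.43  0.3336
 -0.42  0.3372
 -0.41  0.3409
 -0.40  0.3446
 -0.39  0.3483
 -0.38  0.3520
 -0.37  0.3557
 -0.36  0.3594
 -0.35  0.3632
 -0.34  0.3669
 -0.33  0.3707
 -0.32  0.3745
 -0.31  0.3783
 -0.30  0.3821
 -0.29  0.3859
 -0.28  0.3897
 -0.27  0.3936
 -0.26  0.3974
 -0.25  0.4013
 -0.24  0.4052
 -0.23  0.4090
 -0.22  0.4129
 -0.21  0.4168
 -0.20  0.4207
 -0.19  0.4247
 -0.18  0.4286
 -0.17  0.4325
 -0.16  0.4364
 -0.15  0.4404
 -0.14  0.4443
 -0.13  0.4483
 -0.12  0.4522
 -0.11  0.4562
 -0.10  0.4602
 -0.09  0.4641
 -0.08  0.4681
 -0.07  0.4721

$36.12

T = 1.25;  σ√T = 0.3130
d₁ = [ln(436/430) + (0.055 + ½·0.28²)·1.25] / (σ√T) = (0.0139 + 0.1178) / 0.3130 = 0.4204 → 0.42
d₂ = 0.4204 − 0.3130 = 0.1074 → 0.11
e^(−rT) = e^(−0.055·1.25) = 0.9336
N(−d₂) = N(-0.11) = 0.4562;  N(−d₁) = N(-0.42) = 0.3372
P = 430·0.9336·0.4562 − 436·0.3372 = 183.1406 − 147.0192 = 36.1214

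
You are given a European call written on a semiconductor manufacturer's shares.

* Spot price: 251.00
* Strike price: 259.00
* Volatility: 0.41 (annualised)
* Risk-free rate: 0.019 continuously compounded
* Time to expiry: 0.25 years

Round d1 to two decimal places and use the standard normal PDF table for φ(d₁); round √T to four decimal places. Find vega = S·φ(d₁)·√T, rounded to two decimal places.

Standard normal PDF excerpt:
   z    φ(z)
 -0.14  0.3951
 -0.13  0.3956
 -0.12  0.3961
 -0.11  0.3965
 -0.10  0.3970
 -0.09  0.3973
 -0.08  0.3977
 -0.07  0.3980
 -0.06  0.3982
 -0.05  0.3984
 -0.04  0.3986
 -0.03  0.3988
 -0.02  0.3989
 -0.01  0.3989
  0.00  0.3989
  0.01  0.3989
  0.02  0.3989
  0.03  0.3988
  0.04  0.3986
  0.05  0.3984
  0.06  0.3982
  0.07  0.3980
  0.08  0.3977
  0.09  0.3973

50.05

T = 0.25;  σ√T = 0.2050
ln(S/K) + (r + σ²/2)T = ln(251/259) + (0.019 + 0.41²/2)·0.25 = -0.0314 + 0.0258 = -0.0056
d₁ = -0.0056 / 0.2050 = -0.0274 ⇒ -0.03
√T = √0.25 = 0.5000
φ(d₁) = φ(-0.03) = 0.3988
vega = S·φ(d₁)·√T = 251·0.3988·0.5000 = 50.0494
(The put has the same vega.)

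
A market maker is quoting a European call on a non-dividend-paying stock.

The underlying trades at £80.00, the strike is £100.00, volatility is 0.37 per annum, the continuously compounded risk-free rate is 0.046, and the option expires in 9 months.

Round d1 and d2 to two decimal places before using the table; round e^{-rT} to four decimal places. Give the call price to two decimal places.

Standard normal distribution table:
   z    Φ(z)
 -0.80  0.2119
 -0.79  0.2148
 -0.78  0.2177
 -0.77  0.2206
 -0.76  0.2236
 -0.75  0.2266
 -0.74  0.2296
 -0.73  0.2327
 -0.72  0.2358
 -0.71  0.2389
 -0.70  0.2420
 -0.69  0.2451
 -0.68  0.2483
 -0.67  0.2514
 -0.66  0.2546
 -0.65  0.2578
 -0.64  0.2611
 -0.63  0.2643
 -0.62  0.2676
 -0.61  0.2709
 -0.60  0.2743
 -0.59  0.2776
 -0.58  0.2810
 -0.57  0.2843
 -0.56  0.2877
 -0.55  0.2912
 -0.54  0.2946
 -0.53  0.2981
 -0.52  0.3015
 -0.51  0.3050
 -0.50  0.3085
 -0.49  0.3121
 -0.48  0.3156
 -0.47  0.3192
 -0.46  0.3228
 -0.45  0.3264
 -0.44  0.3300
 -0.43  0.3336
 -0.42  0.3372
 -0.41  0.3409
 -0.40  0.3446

σ√T = 0.37 × 0.8660 = 0.3204
ln(S/K) + (r + σ²/2)T = ln(80/100) + (0.046 + 0.37²/2)·0.75 = -0.2231 + 0.0858 = -0.1373
d₁ = -0.1373 / 0.3204 = -0.4285 → -0.43
d₂ = d₁ − σ√T = -0.4285 − 0.3204 = -0.7489 → -0.75
exp(−rT) = exp(−0.046·0.75) = 0.9661
N(d₁) = N(-0.43) = 0.3336;  N(d₂) = N(-0.75) = 0.2266
C = 80·0.3336 − 100·0.9661·0.2266 = 26.6880 − 21.8918 = 4.7962

£4.80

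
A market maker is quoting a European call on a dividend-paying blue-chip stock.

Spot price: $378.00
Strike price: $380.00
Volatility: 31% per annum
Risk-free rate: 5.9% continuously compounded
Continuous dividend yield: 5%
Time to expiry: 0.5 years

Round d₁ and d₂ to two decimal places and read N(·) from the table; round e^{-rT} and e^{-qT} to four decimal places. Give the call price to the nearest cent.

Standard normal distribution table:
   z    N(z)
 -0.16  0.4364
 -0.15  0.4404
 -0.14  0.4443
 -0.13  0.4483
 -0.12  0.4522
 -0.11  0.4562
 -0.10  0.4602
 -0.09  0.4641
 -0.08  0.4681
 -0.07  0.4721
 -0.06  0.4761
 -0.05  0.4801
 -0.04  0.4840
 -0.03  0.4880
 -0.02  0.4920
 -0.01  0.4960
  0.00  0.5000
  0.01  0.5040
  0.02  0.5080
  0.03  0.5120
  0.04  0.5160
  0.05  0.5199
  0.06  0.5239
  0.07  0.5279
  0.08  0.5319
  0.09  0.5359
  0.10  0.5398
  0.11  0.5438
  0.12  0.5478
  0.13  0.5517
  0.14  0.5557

T = 0.5;  σ√T = 0.2192
d₁ = [ln(378/380) + (0.059 − 0.05 + ½·0.31²)·0.5] / (σ√T) = (-0.0053 + 0.0285) / 0.2192 = 0.1061 which rounds to 0.11
d₂ = 0.1061 − 0.2192 = -0.1131 which rounds to -0.11
exp(−qT) = exp(−0.05·0.5) = 0.9753;  exp(−rT) = exp(−0.059·0.5) = 0.9709
N(d₁) = N(0.11) = 0.5438;  N(d₂) = N(-0.11) = 0.4562
C = 378·0.9753·0.5438 − 380·0.9709·0.4562 = 200.4792 − 168.3113 = 32.1678

$32.17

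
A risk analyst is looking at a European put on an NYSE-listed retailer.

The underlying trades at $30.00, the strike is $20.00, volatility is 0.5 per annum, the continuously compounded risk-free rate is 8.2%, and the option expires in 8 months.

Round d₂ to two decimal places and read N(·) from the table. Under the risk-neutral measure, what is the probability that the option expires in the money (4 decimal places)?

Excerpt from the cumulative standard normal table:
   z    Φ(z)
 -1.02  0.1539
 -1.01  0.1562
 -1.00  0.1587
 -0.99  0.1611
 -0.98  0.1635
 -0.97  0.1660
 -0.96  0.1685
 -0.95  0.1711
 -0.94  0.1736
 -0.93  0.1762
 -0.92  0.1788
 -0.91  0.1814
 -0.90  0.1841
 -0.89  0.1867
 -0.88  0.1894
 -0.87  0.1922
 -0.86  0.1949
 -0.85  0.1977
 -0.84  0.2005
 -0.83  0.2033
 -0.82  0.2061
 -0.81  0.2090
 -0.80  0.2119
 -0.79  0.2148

σ√T = 0.5·√0.6667 = 0.4082
d₁ = [ln(30/20) + (0.082 + 0.5²/2)·0.6667] / 0.4082 = [0.4055 + 0.1380] / 0.4082 = 1.3312 ⇒ 1.33
d₂ = d₁ − σ√T = 1.3312 − 0.4082 = 0.9230 ⇒ 0.92
Pr(exercise) under Q = N(−d₂) = N(-0.92) = 0.1788

0.1788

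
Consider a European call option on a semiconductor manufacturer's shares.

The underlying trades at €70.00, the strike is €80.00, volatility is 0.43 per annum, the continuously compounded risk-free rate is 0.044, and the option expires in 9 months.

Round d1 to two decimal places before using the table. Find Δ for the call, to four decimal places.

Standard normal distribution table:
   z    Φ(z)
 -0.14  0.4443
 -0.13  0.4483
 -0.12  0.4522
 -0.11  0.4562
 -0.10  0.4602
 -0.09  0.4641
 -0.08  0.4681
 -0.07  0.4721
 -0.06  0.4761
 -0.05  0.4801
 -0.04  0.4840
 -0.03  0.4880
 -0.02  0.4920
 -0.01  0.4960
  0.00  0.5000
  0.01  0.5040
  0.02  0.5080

σ√T = 0.43·√0.75 = 0.3724
d₁ = [ln(70/80) + (0.044 + 0.43²/2)·0.75] / 0.3724 = [-0.1335 + 0.1023] / 0.3724 = -0.0838 ⇒ -0.08
N(d₁) = N(-0.08) = 0.4681
Δ_call = N(d₁) = 0.4681

0.4681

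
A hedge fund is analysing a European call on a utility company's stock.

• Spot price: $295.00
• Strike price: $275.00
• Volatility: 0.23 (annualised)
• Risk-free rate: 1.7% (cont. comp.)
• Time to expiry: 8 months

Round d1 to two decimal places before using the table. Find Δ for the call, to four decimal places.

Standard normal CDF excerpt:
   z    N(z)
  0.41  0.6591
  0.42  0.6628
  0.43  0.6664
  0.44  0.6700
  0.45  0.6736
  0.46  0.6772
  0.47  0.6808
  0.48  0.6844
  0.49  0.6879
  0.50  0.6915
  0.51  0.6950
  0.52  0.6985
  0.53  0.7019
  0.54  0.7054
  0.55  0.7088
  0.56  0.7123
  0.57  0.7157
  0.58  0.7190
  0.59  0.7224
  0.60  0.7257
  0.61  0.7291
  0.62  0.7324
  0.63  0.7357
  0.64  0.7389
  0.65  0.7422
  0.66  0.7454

σ√T = 0.23 × 0.8165 = 0.1878
d₁ = [ln(295/275) + (0.017 + ½·0.23²)·0.6667] / (σ√T) = (0.0702 + 0.0290) / 0.1878 = 0.5281 ≈ 0.53
N(d₁) = N(0.53) = 0.7019
Δ_call = N(d₁) = 0.7019

0.7019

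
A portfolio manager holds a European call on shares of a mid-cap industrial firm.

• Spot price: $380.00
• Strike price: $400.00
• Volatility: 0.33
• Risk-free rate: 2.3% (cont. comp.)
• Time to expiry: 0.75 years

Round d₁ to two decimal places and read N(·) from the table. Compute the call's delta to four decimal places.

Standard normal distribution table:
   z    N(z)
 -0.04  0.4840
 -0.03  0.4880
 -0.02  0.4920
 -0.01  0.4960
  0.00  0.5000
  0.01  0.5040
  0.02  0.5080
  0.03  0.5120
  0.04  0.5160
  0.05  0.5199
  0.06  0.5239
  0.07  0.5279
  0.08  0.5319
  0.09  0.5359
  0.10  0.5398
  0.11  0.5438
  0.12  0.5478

σ√T = 0.33 × 0.8660 = 0.2858
ln(S/K) + (r + σ²/2)T = ln(380/400) + (0.023 + 0.33²/2)·0.75 = -0.0513 + 0.0581 = 0.0068
d₁ = 0.0068 / 0.2858 = 0.0238 ≈ 0.02
N(d₁) = N(0.02) = 0.5080
Δ_call = N(d₁) = 0.5080

0.5080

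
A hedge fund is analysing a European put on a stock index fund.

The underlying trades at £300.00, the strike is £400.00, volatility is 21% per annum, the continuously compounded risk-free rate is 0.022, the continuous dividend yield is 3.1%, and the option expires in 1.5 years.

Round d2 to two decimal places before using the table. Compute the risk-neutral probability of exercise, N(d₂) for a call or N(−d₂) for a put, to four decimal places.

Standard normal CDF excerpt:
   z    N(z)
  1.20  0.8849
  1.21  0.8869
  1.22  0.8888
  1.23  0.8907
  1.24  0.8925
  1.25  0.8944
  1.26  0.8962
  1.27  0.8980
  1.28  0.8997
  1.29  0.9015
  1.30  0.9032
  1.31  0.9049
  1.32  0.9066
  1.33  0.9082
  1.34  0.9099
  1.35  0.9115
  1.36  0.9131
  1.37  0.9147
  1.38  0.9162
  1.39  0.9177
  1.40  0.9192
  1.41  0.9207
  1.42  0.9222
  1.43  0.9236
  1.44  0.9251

T = 1.5;  σ√T = 0.2572
d₁ = [ln(300/400) + (0.022 − 0.031 + 0.21²/2)·1.5] / 0.2572 = [-0.2877 + 0.0196] / 0.2572 = -1.0424 ≈ -1.04
d₂ = d₁ − σ√T = -1.0424 − 0.2572 = -1.2996 ≈ -1.30
Pr(exercise) under Q = N(−d₂) = N(1.30) = 0.9032

0.9032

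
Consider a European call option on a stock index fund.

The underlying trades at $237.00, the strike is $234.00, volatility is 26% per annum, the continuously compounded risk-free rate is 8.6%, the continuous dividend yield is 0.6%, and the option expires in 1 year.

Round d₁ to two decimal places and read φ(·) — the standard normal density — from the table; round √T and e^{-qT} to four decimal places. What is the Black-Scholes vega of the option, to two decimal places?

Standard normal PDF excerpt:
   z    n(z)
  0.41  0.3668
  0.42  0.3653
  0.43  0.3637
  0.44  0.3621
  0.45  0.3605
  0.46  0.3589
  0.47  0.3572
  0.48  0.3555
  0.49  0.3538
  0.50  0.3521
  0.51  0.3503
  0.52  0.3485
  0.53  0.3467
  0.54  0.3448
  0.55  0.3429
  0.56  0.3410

83.35

σ√T = 0.26·√1 = 0.2600
d₁ = [ln(237/234) + (0.086 − 0.006 + ½·0.26²)·1] / (σ√T) = (0.0127 + 0.1138) / 0.2600 = 0.4867 which rounds to 0.49
√T = √1 = 1.0000
φ(d₁) = φ(0.49) = 0.3538
e^(−qT) = e^(−0.006·1) = 0.9940
vega = S·e^(−qT)·φ(d₁)·√T = 237·0.9940·0.3538·1.0000 = 83.3475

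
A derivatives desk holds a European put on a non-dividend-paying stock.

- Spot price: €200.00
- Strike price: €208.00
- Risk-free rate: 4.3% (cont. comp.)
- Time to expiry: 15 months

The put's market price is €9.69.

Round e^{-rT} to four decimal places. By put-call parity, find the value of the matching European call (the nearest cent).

€12.57

e^(−rT) = e^(−0.043·1.25) = 0.9477
Put-call parity: C − P = S − K·e^(−rT) = 200 − 208·0.9477 = 200 − 197.1216 = 2.8784
C = P + (C − P) = 9.69 + (2.8784) = 12.5684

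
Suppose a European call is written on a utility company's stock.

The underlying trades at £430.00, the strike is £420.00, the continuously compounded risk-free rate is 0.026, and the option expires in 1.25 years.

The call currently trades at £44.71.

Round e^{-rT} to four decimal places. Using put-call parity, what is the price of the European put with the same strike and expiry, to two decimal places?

£21.27

e^(−rT) = e^(−0.026·1.25) = 0.9680
Put-call parity: C − P = S − K·e^(−rT) = 430 − 420·0.9680 = 430 − 406.5600 = 23.4400
P = C − (C − P) = 44.71 − (23.4400) = 21.2700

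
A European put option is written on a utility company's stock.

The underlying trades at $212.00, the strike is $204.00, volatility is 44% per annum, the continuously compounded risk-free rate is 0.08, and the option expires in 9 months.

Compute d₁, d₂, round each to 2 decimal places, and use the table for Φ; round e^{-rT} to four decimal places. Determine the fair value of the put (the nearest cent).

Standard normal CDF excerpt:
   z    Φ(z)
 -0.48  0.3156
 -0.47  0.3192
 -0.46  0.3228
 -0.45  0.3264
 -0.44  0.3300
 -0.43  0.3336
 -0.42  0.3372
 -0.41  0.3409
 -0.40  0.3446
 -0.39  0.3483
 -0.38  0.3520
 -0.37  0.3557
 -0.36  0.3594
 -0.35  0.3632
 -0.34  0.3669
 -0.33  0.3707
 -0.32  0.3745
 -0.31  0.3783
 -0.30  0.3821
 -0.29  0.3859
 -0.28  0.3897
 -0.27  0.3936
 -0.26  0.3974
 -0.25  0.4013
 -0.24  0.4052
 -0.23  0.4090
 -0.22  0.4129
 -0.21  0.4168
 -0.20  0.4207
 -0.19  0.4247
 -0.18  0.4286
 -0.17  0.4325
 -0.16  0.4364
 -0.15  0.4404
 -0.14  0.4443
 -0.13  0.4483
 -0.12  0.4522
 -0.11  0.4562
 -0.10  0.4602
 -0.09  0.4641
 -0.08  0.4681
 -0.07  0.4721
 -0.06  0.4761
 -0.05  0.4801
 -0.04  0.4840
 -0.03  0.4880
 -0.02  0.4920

σ√T = 0.44·√0.75 = 0.3811
d₁ = [ln(212/204) + (0.08 + 0.44²/2)·0.75] / 0.3811 = [0.0385 + 0.1326] / 0.3811 = 0.4489 → 0.45
d₂ = d₁ − σ√T = 0.4489 − 0.3811 = 0.0679 → 0.07
e^(−rT) = e^(−0.08·0.75) = 0.9418
N(−d₂) = N(-0.07) = 0.4721;  N(−d₁) = N(-0.45) = 0.3264
P = 204·0.9418·0.4721 − 212·0.3264 = 90.7033 − 69.1968 = 21.5065

$21.51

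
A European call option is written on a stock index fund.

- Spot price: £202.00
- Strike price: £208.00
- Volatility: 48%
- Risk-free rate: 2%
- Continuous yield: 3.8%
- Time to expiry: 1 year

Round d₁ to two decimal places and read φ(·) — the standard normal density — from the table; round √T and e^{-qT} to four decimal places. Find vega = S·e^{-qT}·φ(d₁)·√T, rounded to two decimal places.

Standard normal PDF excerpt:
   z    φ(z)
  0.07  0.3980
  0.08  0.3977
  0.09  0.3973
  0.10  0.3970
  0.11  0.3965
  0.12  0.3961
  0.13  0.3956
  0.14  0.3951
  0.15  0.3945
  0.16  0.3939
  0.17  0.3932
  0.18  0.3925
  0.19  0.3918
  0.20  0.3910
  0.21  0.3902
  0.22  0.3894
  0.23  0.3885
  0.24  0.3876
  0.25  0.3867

76.83

σ√T = 0.48·√1 = 0.4800
d₁ = [ln(202/208) + (0.02 − 0.038 + 0.48²/2)·1] / 0.4800 = [-0.0293 + 0.0972] / 0.4800 = 0.1415 → 0.14
√T = √1 = 1.0000
φ(d₁) = φ(0.14) = 0.3951
e^(−qT) = e^(−0.038·1) = 0.9627
vega = S·e^(−qT)·φ(d₁)·√T = 202·0.9627·0.3951·1.0000 = 76.8333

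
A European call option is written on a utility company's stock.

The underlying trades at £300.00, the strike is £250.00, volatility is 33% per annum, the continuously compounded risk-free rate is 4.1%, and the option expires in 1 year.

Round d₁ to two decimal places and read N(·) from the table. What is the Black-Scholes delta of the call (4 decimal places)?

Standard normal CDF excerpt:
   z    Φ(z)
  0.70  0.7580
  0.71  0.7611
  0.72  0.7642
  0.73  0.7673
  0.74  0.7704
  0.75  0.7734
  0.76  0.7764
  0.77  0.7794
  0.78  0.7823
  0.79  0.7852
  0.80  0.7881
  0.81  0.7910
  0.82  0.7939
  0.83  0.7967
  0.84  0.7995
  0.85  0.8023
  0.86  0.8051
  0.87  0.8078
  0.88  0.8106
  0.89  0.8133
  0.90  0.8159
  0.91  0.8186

0.7995

σ√T = 0.33·√1 = 0.3300
d₁ = [ln(300/250) + (0.041 + 0.33²/2)·1] / 0.3300 = [0.1823 + 0.0955] / 0.3300 = 0.8417 ⇒ 0.84
N(d₁) = N(0.84) = 0.7995
Δ_call = N(d₁) = 0.7995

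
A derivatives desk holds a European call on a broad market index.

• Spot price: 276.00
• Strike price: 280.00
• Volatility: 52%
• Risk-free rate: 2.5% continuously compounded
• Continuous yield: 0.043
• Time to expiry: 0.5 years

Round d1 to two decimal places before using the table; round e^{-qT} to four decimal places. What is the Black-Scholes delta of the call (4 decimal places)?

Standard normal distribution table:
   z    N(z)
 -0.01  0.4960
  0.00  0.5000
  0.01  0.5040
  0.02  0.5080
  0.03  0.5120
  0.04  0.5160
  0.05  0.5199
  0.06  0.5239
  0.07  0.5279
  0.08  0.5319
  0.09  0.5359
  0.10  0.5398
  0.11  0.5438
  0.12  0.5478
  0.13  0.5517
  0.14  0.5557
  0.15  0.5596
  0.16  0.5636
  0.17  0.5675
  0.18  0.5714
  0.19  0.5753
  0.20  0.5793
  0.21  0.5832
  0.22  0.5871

0.5361

σ√T = 0.52·√0.5 = 0.3677
ln(S/K) + (r − q + σ²/2)T = ln(276/280) + (0.025 − 0.043 + 0.52²/2)·0.5 = -0.0144 + 0.0586 = 0.0442
d₁ = 0.0442 / 0.3677 = 0.1202 → 0.12
N(d₁) = N(0.12) = 0.5478
Δ_call = exp(−qT)·N(d₁) = 0.9787·0.5478 = 0.5361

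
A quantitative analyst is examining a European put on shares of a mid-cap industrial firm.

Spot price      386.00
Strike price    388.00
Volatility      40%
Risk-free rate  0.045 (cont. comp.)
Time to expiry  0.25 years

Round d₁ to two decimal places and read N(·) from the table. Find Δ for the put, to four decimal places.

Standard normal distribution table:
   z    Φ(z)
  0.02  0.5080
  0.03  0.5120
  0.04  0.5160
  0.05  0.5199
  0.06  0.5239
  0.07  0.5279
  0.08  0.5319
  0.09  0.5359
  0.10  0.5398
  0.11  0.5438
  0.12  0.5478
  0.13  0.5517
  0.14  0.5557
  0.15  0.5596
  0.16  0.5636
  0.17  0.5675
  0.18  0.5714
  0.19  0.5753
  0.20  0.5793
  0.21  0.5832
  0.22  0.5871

-0.4483

σ√T = 0.4 × 0.5000 = 0.2000
d₁ = [ln(386/388) + (0.045 + ½·0.4²)·0.25] / (σ√T) = (-0.0052 + 0.0312) / 0.2000 = 0.1304 → 0.13
N(d₁) = N(0.13) = 0.5517
Δ_put = N(d₁) − 1 = 0.5517 − 1 = -0.4483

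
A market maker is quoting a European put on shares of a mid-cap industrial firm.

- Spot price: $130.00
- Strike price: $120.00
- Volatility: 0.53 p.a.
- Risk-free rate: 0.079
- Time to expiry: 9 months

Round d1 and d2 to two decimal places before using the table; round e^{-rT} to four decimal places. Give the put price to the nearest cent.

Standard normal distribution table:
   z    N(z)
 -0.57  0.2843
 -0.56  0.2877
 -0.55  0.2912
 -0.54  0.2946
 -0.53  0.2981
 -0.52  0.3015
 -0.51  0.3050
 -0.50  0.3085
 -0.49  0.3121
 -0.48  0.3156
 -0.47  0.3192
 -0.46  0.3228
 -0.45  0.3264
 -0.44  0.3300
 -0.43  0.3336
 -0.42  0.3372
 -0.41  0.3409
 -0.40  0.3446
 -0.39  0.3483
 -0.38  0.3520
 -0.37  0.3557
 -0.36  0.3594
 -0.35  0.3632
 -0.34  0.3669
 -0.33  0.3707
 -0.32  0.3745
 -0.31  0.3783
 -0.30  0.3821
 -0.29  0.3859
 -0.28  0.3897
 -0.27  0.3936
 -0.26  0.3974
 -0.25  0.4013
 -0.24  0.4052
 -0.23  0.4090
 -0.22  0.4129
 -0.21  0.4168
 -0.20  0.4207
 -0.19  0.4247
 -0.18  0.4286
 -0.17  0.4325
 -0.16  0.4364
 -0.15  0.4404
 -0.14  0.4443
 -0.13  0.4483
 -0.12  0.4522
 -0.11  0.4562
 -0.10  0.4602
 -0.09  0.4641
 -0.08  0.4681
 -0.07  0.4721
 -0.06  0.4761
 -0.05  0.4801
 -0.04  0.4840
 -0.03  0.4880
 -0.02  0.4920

σ√T = 0.53·√0.75 = 0.4590
d₁ = [ln(130/120) + (0.079 + ½·0.53²)·0.75] / (σ√T) = (0.0800 + 0.1646) / 0.4590 = 0.5330 ⇒ 0.53
d₂ = 0.5330 − 0.4590 = 0.0740 ⇒ 0.07
exp(−rT) = exp(−0.079·0.75) = 0.9425
N(−d₂) = N(-0.07) = 0.4721;  N(−d₁) = N(-0.53) = 0.2981
P = 120·0.9425·0.4721 − 130·0.2981 = 53.3945 − 38.7530 = 14.6415

$14.64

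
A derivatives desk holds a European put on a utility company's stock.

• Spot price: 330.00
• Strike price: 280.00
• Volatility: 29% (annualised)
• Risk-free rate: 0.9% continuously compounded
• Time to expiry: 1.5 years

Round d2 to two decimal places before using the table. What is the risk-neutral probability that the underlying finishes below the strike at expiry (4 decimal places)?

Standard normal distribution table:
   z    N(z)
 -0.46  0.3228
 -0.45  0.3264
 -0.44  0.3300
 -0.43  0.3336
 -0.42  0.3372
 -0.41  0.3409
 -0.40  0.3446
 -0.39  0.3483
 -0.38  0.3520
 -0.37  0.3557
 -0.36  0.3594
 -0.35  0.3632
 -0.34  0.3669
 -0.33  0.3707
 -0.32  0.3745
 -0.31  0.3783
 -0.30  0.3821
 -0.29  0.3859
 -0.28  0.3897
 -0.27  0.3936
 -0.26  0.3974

0.3745

σ√T = 0.29·√1.5 = 0.3552
d₁ = [ln(330/280) + (0.009 + 0.29²/2)·1.5] / 0.3552 = [0.1643 + 0.0766] / 0.3552 = 0.6782 ⇒ 0.68
d₂ = d₁ − σ√T = 0.6782 − 0.3552 = 0.3230 ⇒ 0.32
Risk-neutral Pr[S_T < K] = N(−d₂) = N(-0.32) = 0.3745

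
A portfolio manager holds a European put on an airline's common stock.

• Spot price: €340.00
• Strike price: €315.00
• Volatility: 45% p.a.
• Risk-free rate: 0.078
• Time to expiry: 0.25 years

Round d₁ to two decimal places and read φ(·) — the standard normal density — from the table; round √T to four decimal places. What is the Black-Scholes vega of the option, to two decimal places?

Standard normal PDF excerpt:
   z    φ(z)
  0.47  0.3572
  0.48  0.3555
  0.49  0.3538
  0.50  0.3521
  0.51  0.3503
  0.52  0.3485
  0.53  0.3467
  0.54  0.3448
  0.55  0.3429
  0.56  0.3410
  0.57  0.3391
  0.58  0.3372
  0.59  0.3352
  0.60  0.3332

58.62

σ√T = 0.45 × 0.5000 = 0.2250
d₁ = [ln(340/315) + (0.078 + 0.45²/2)·0.25] / 0.2250 = [0.0764 + 0.0448] / 0.2250 = 0.5386 ≈ 0.54
√T = √0.25 = 0.5000
φ(d₁) = φ(0.54) = 0.3448
vega = S·φ(d₁)·√T = 340·0.3448·0.5000 = 58.6160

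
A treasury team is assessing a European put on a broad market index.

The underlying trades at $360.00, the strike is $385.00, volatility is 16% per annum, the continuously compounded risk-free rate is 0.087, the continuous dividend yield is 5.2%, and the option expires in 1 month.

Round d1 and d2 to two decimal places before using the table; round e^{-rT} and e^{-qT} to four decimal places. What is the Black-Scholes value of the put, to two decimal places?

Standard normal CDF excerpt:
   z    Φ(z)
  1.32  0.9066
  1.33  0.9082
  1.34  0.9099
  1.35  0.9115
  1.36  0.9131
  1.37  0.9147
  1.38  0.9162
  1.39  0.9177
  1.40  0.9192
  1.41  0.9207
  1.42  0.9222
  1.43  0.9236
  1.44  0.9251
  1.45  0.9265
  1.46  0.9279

T = 0.08333;  σ√T = 0.0462
d₁ = [ln(360/385) + (0.087 − 0.052 + ½·0.16²)·0.08333] / (σ√T) = (-0.0671 + 0.0040) / 0.0462 = -1.3674 ⇒ -1.37
d₂ = -1.3674 − 0.0462 = -1.4136 ⇒ -1.41
exp(−qT) = exp(−0.052·0.08333) = 0.9957;  exp(−rT) = exp(−0.087·0.08333) = 0.9928
N(−d₂) = N(1.41) = 0.9207;  N(−d₁) = N(1.37) = 0.9147
P = 385·0.9928·0.9207 − 360·0.9957·0.9147 = 351.9173 − 327.8760 = 24.0413

$24.04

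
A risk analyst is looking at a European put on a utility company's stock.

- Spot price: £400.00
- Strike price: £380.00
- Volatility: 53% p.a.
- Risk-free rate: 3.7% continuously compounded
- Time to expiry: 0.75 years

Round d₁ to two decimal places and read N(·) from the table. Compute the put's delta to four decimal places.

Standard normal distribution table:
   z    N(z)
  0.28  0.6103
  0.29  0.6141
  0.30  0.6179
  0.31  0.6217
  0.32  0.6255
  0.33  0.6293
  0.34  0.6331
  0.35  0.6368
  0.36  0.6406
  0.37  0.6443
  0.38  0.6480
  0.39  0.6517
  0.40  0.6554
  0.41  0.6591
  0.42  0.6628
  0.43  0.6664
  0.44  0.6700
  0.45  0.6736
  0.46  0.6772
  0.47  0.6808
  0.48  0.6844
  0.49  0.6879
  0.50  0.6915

σ√T = 0.53·√0.75 = 0.4590
ln(S/K) + (r + σ²/2)T = ln(400/380) + (0.037 + 0.53²/2)·0.75 = 0.0513 + 0.1331 = 0.1844
d₁ = 0.1844 / 0.4590 = 0.4017 ≈ 0.40
N(d₁) = N(0.40) = 0.6554
Δ_put = N(d₁) − 1 = 0.6554 − 1 = -0.3446

-0.3446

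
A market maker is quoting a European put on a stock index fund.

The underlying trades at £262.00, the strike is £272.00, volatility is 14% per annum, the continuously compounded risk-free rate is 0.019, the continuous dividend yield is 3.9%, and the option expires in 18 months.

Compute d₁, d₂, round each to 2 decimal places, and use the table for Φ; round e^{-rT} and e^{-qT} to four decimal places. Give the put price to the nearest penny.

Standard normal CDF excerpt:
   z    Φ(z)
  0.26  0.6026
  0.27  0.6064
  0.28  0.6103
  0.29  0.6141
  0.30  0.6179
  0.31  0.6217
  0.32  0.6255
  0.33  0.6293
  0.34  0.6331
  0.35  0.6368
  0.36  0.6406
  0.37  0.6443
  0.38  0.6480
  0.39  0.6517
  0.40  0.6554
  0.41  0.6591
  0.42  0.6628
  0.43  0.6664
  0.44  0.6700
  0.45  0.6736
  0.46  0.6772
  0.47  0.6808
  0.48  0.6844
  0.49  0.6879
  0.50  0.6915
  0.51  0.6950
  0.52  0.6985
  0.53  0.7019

£27.29

σ√T = 0.14·√1.5 = 0.1715
ln(S/K) + (r − q + σ²/2)T = ln(262/272) + (0.019 − 0.039 + 0.14²/2)·1.5 = -0.0375 − 0.0153 = -0.0528
d₁ = -0.0528 / 0.1715 = -0.3077 ≈ -0.31
d₂ = d₁ − σ√T = -0.3077 − 0.1715 = -0.4792 ≈ -0.48
e^(−qT) = e^(−0.039·1.5) = 0.9432;  e^(−rT) = e^(−0.019·1.5) = 0.9719
P = 272·0.9719·N(0.48) − 262·0.9432·N(0.31) = 272·0.9719·0.6844 − 262·0.9432·0.6217 = 180.9258 − 153.6335 = 27.2923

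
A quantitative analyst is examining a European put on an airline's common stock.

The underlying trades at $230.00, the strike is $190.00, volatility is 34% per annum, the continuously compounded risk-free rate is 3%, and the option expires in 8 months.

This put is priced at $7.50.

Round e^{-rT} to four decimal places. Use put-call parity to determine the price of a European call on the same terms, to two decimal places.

e^(−rT) = e^(−0.03·0.6667) = 0.9802
Put-call parity: C − P = S − K·e^(−rT) = 230 − 190·0.9802 = 230 − 186.2380 = 43.7620
C = P + (C − P) = 7.50 + (43.7620) = 51.2620

$51.26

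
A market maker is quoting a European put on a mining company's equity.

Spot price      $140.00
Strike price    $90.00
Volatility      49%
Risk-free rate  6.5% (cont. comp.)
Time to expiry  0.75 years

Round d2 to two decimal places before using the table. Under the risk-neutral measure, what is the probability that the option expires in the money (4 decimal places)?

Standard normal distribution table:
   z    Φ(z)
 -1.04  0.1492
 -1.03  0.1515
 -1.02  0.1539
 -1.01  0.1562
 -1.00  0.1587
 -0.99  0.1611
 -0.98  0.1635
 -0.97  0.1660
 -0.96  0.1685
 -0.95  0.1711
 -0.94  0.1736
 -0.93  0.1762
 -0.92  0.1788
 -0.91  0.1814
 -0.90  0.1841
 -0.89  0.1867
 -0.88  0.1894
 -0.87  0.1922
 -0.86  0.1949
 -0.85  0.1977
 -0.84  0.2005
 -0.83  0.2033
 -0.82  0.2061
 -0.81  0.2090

σ√T = 0.49·√0.75 = 0.4244
ln(S/K) + (r + σ²/2)T = ln(140/90) + (0.065 + 0.49²/2)·0.75 = 0.4418 + 0.1388 = 0.5806
d₁ = 0.5806 / 0.4244 = 1.3683 which rounds to 1.37
d₂ = d₁ − σ√T = 1.3683 − 0.4244 = 0.9439 which rounds to 0.94
Risk-neutral Pr[S_T < K] = N(−d₂) = N(-0.94) = 0.1736

0.1736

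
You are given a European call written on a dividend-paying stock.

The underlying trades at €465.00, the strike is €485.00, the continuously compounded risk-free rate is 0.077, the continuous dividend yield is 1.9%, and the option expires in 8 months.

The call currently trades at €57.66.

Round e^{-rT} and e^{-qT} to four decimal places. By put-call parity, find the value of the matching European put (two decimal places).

€59.27

e^(−qT) = e^(−0.019·0.6667) = 0.9874;  e^(−rT) = e^(−0.077·0.6667) = 0.9500
Put-call parity: C − P = S·e^(−qT) − K·e^(−rT) = 465·0.9874 − 485·0.9500 = 459.1410 − 460.7500 = -1.6090
P = C − (C − P) = 57.66 − (-1.6090) = 59.2690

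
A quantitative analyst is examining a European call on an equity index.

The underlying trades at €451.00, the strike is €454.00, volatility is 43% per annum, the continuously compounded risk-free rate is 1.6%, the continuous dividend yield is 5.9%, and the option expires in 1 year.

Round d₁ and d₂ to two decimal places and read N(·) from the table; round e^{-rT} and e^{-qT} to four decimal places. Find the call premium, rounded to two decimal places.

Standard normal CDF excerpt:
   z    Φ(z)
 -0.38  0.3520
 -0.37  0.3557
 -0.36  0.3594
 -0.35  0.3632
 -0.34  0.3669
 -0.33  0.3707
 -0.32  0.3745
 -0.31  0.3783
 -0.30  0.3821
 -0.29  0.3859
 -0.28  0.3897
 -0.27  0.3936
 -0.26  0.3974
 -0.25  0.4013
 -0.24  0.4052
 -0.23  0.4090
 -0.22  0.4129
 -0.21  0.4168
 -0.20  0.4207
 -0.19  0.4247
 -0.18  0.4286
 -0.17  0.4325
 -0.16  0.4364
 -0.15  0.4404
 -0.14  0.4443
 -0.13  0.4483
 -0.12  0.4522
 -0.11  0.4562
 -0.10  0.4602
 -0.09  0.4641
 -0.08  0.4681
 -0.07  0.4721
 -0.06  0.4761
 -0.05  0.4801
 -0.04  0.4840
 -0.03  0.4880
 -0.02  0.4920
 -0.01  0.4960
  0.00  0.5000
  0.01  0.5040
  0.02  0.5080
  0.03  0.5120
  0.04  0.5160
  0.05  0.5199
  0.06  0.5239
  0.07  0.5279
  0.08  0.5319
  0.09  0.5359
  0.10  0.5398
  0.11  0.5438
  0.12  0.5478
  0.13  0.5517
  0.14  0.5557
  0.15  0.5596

σ√T = 0.43 × 1.0000 = 0.4300
ln(S/K) + (r − q + σ²/2)T = ln(451/454) + (0.016 − 0.059 + 0.43²/2)·1 = -0.0066 + 0.0494 = 0.0428
d₁ = 0.0428 / 0.4300 = 0.0996 which rounds to 0.10
d₂ = d₁ − σ√T = 0.0996 − 0.4300 = -0.3304 which rounds to -0.33
e^(−qT) = e^(−0.059·1) = 0.9427;  e^(−rT) = e^(−0.016·1) = 0.9841
N(d₁) = N(0.10) = 0.5398;  N(d₂) = N(-0.33) = 0.3707
C = 451·0.9427·0.5398 − 454·0.9841·0.3707 = 229.5001 − 165.6219 = 63.8783

€63.88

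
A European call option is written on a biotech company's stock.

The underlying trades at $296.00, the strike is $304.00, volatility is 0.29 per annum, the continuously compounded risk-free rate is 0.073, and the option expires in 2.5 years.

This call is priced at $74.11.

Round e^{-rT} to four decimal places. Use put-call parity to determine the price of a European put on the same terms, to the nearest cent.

exp(−rT) = exp(−0.073·2.5) = 0.8332
Put-call parity: C − P = S − K·e^(−rT) = 296 − 304·0.8332 = 296 − 253.2928 = 42.7072
P = C − (C − P) = 74.11 − (42.7072) = 31.4028

$31.40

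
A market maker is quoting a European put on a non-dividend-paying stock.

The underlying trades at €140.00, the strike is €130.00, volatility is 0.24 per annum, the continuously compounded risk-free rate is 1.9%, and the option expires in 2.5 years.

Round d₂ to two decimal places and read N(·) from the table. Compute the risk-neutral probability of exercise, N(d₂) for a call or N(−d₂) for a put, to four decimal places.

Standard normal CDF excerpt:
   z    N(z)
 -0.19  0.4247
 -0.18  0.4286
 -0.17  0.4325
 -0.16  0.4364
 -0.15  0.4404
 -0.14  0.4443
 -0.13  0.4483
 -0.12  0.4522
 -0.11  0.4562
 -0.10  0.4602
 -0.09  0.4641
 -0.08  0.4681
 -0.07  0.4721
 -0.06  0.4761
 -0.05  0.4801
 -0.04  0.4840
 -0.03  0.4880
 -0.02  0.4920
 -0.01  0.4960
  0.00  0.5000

σ√T = 0.24 × 1.5811 = 0.3795
d₁ = [ln(140/130) + (0.019 + ½·0.24²)·2.5] / (σ√T) = (0.0741 + 0.1195) / 0.3795 = 0.5102 → 0.51
d₂ = 0.5102 − 0.3795 = 0.1307 → 0.13
Pr(exercise) under Q = N(−d₂) = N(-0.13) = 0.4483

0.4483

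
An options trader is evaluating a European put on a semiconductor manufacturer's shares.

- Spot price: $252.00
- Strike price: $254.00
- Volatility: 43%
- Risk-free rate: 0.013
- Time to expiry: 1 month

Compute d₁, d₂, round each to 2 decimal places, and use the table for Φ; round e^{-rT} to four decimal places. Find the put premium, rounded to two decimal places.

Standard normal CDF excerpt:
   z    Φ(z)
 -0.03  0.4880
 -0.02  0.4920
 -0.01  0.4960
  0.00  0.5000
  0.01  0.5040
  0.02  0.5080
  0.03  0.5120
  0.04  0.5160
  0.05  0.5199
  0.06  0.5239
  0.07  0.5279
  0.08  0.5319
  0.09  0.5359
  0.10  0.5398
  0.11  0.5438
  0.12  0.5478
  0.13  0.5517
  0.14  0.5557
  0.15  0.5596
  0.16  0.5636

T = 0.08333;  σ√T = 0.1241
d₁ = [ln(252/254) + (0.013 + ½·0.43²)·0.08333] / (σ√T) = (-0.0079 + 0.0088) / 0.1241 = 0.0071 → 0.01
d₂ = 0.0071 − 0.1241 = -0.1170 → -0.12
e^(−rT) = e^(−0.013·0.08333) = 0.9989
P = 254·0.9989·N(0.12) − 252·N(-0.01) = 254·0.9989·0.5478 − 252·0.4960 = 138.9881 − 124.9920 = 13.9961

$14.00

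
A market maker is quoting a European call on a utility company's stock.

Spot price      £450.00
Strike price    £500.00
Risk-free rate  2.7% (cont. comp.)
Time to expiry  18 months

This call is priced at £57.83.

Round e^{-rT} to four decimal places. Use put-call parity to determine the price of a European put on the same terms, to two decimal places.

£87.98

e^(−rT) = e^(−0.027·1.5) = 0.9603
Put-call parity: C − P = S − K·e^(−rT) = 450 − 500·0.9603 = 450 − 480.1500 = -30.1500
P = C − (C − P) = 57.83 − (-30.1500) = 87.9800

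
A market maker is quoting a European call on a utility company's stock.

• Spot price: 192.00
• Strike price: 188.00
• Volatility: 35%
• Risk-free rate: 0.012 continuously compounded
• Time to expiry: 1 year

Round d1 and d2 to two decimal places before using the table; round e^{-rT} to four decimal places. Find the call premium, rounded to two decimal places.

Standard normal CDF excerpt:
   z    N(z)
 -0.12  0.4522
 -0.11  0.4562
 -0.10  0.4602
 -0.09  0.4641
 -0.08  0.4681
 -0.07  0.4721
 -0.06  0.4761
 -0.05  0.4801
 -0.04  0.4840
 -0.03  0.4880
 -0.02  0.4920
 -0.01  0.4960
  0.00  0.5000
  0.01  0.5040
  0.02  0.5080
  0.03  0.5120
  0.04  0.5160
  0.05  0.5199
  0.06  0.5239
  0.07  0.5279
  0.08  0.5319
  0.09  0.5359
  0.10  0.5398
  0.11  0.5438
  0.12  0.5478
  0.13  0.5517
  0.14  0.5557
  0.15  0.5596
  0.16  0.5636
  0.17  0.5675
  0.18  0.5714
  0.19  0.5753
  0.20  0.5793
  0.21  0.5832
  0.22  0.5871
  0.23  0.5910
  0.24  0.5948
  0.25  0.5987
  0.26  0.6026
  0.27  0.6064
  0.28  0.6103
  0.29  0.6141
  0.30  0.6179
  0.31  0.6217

29.47

σ√T = 0.35 × 1.0000 = 0.3500
d₁ = [ln(192/188) + (0.012 + 0.35²/2)·1] / 0.3500 = [0.0211 + 0.0732] / 0.3500 = 0.2694 → 0.27
d₂ = d₁ − σ√T = 0.2694 − 0.3500 = -0.0806 → -0.08
e^(−rT) = e^(−0.012·1) = 0.9881
N(d₁) = N(0.27) = 0.6064;  N(d₂) = N(-0.08) = 0.4681
C = 192·0.6064 − 188·0.9881·0.4681 = 116.4288 − 86.9556 = 29.4732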